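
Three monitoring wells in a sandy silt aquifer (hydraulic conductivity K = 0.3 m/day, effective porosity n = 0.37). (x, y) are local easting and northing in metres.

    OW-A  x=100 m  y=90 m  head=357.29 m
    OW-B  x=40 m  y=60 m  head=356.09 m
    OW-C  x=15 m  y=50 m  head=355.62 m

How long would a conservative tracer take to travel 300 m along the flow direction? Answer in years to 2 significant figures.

Taking OW-A as reference: OW-B−OW-A = (-60, -30, -1.20); OW-C−OW-A = (-85, -40, -1.67).
Determinant of the coordinate differences = (-60)·(-40) − (-85)·(-30) = -150.
∂h/∂x = [(-1.20)·(-40) − (-1.67)·(-30)] / -150 = +0.01400
∂h/∂y = [(-60)·(-1.67) − (-85)·(-1.20)] / -150 = +0.01200
|∇h| = √(0.01400² + 0.01200²) = 0.01844
Seepage velocity v = K·i/n = 0.3 × 0.01844 / 0.37 = 0.01495 m/day.
t = 300 / 0.01495 = 2.007e+04 days = 54.9 years.

55 years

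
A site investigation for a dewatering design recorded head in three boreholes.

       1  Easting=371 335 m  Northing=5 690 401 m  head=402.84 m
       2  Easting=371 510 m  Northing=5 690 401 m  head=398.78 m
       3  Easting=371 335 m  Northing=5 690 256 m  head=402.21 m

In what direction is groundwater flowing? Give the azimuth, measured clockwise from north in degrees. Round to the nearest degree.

101°

∂h/∂x = (398.78 − 402.84) / (371510 − 371335) = -0.02320
∂h/∂y = (402.21 − 402.84) / (5690256 − 5690401) = +0.004345
Flow direction (−∇h) has components (+0.02320 E, -0.004345 N).
Azimuth = atan2(E, N) = atan2(+0.02320, -0.004345) = 100.6° ≈ 101°.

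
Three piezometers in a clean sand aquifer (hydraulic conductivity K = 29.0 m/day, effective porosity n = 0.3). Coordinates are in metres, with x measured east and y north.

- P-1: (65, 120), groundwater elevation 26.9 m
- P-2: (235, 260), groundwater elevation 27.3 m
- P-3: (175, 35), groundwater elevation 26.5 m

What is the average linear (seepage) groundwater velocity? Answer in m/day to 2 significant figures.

0.37 m/day

Differences from P-1: to P-2 (Δx, Δy, Δh) = (170, 140, +0.4); to P-3 = (110, -85, -0.4).
Solve a·Δx + b·Δy = Δh: det = 170·(-85) − 110·140 = -29850.
∂h/∂x = [(+0.4)·(-85) − (-0.4)·140] / -29850 = -0.0007370
∂h/∂y = [170·(-0.4) − 110·(+0.4)] / -29850 = +0.003752
|∇h| = √(-0.0007370² + 0.003752²) = 0.003824
Seepage velocity v = K·i/n = 29.0 × 0.003824 / 0.3 = 0.3697 m/day.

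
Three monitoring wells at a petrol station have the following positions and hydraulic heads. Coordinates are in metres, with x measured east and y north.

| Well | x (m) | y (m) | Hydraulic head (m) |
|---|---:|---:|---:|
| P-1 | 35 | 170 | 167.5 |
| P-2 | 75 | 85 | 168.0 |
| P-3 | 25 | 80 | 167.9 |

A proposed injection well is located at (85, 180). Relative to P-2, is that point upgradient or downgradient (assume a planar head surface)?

Differences from P-1: to P-2 (Δx, Δy, Δh) = (40, -85, +0.5); to P-3 = (-10, -90, +0.4).
Determinant of the coordinate differences = 40·(-90) − (-10)·(-85) = -4450.
∂h/∂x = [(+0.5)·(-90) − (+0.4)·(-85)] / -4450 = +0.002472
∂h/∂y = [40·(+0.4) − (-10)·(+0.5)] / -4450 = -0.004719
Head at (85, 180) = 167.5 + (+0.002472)·(50) + (-0.004719)·(10) = 167.58 m.
That is lower than the 168.0 m at P-2, so the point is downgradient.

downgradient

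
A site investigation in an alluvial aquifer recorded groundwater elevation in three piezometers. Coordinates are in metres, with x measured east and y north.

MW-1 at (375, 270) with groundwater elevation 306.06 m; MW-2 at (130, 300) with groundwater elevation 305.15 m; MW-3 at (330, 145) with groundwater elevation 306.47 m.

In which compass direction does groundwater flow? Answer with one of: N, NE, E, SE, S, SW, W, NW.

NW

With h = a·x + b·y + c and MW-1 as origin, the differences give:
  (-245)·a + 30·b = -0.91
  (-45)·a + (-125)·b = +0.41
Eliminate b (×(-125) and ×30, subtract): 31975·a = 101.450 → a = ∂h/∂x = +0.003173
Back-substitute: b = ∂h/∂y = -0.004422.
Flow = −∇h = (-0.003173 east, +0.004422 north), which points northwest.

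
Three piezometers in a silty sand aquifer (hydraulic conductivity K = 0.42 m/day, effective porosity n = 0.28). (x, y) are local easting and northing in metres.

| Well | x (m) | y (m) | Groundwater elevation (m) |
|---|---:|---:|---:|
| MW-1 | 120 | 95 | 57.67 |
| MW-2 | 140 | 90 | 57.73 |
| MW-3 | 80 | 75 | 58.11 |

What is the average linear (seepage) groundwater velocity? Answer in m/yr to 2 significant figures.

Differences from MW-1: to MW-2 (Δx, Δy, Δh) = (20, -5, +0.06); to MW-3 = (-40, -20, +0.44).
Solve a·Δx + b·Δy = Δh: det = 20·(-20) − (-40)·(-5) = -600.
∂h/∂x = [(+0.06)·(-20) − (+0.44)·(-5)] / -600 = -0.001667
∂h/∂y = [20·(+0.44) − (-40)·(+0.06)] / -600 = -0.01867
|∇h| = √(-0.001667² + -0.01867²) = 0.01874
Seepage velocity v = K·i/n = 0.42 × 0.01874 / 0.28 = 0.02811 m/day = 10.27 m/yr.

10 m/yr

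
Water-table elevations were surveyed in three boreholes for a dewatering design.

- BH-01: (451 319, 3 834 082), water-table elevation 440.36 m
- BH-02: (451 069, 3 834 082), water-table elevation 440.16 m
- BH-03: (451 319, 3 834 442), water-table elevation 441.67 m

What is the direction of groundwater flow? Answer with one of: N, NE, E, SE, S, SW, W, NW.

∂h/∂x = (440.16 − 440.36) / (451069 − 451319) = +0.0008000
∂h/∂y = (441.67 − 440.36) / (3834442 − 3834082) = +0.003639
Flow = −∇h = (-0.0008000 east, -0.003639 north), which points south.

S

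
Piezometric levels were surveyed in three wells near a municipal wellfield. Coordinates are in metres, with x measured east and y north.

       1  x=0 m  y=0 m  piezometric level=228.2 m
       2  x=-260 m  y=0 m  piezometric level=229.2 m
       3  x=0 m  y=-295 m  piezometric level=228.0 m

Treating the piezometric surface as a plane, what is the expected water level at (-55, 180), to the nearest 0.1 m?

228.5 m

∂h/∂x = (229.2 − 228.2) / (-260 − 0) = -0.003846
∂h/∂y = (228.0 − 228.2) / (-295 − 0) = +0.0006780
h(-55, 180) = 228.2 + (-0.003846)·(-55) + (+0.0006780)·(180) = 228.2 +0.212 +0.122 = 228.534 m.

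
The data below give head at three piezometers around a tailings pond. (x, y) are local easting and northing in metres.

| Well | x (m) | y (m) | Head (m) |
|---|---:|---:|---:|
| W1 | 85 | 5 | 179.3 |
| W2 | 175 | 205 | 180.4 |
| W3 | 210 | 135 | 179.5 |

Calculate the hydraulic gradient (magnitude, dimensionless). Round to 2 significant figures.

0.012

Three-point gradient (reference W1): Δ to W2 = (90, 200, +1.1), Δ to W3 = (125, 130, +0.2).
∂h/∂x = -0.007744, ∂h/∂y = +0.008985 (det = -13300).
|∇h| = √(-0.007744² + 0.008985²) = 0.01186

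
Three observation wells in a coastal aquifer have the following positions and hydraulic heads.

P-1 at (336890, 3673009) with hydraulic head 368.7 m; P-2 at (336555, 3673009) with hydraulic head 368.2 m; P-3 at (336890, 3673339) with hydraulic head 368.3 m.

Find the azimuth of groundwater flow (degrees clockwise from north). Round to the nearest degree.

∂h/∂x = (368.2 − 368.7) / (336555 − 336890) = +0.001493
∂h/∂y = (368.3 − 368.7) / (3673339 − 3673009) = -0.001212
Flow direction (−∇h) has components (-0.001493 E, +0.001212 N).
Azimuth = atan2(E, N) = atan2(-0.001493, +0.001212) = 309.1° ≈ 309°.

309°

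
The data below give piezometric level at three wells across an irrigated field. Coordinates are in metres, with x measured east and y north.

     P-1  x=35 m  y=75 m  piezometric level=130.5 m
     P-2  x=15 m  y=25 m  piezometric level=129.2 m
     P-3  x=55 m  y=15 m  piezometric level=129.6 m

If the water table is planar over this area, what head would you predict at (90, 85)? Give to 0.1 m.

Three-point gradient (reference P-1): Δ to P-2 = (-20, -50, -1.3), Δ to P-3 = (20, -60, -0.9).
∂h/∂x = +0.01500, ∂h/∂y = +0.02000 (det = 2200).
h(90, 85) = 130.5 + (+0.01500)·(55) + (+0.02000)·(10) = 130.5 +0.825 +0.200 = 131.525 m.

131.5 m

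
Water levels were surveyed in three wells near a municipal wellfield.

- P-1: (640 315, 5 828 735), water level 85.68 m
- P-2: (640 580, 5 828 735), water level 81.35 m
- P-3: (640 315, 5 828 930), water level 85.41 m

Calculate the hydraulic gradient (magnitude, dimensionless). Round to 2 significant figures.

0.016

∂h/∂x = (81.35 − 85.68) / (640580 − 640315) = -0.01634
∂h/∂y = (85.41 − 85.68) / (5828930 − 5828735) = -0.001385
|∇h| = √(-0.01634² + -0.001385²) = 0.0164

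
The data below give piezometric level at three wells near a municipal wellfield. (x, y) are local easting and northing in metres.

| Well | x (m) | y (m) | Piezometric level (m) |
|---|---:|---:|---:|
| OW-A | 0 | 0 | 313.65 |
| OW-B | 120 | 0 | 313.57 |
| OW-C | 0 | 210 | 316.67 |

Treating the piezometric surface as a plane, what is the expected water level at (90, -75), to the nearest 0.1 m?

312.5 m

∂h/∂x = (313.57 − 313.65) / (120 − 0) = -0.0006667
∂h/∂y = (316.67 − 313.65) / (210 − 0) = +0.01438
h(90, -75) = 313.65 + (-0.0006667)·(90) + (+0.01438)·(-75) = 313.65 -0.060 -1.079 = 312.511 m.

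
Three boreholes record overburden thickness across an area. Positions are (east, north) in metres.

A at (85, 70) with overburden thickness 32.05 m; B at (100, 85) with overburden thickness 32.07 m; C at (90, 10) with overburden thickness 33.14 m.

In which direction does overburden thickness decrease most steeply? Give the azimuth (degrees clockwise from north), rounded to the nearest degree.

313°

Three-point gradient (reference A): Δ to B = (15, 15, +0.02), Δ to C = (5, -60, +1.09).
∂d/∂x = +0.01800, ∂d/∂y = -0.01667 (det = -975).
Steepest decrease is along −∇f: components (-0.01800 E, +0.01667 N).
Azimuth = atan2(-0.01800, +0.01667) = 312.8° ≈ 313°.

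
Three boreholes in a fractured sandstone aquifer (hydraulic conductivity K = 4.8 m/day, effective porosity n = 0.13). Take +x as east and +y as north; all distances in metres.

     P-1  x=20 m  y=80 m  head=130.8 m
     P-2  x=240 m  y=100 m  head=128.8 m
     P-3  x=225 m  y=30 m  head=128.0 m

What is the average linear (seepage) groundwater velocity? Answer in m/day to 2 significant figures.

Taking P-1 as reference: P-2−P-1 = (220, 20, -2.0); P-3−P-1 = (205, -50, -2.8).
Solve a·Δx + b·Δy = Δh: det = 220·(-50) − 205·20 = -15100.
∂h/∂x = [(-2.0)·(-50) − (-2.8)·20] / -15100 = -0.01033
∂h/∂y = [220·(-2.8) − 205·(-2.0)] / -15100 = +0.01364
|∇h| = √(-0.01033² + 0.01364²) = 0.01711
Seepage velocity v = K·i/n = 4.8 × 0.01711 / 0.13 = 0.6318 m/day.

0.63 m/day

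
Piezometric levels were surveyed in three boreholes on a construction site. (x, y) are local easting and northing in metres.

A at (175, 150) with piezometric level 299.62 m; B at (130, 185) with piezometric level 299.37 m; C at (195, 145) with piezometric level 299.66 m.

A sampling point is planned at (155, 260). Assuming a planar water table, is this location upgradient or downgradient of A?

downgradient

With h = a·x + b·y + c and A as origin, the differences give:
  (-45)·a + 35·b = -0.25
  20·a + (-5)·b = +0.04
Eliminate b (×(-5) and ×35, subtract): -475·a = -0.150 → a = ∂h/∂x = +0.0003158
Back-substitute: b = ∂h/∂y = -0.006737.
Head at (155, 260) = 299.62 + (+0.0003158)·(-20) + (-0.006737)·(110) = 298.87 m.
That is lower than the 299.62 m at A, so the point is downgradient.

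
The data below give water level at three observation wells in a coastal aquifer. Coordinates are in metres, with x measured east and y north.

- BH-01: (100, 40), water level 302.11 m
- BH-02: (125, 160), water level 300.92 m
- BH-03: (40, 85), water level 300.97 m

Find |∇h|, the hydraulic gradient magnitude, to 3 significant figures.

With h = a·x + b·y + c and BH-01 as origin, the differences give:
  25·a + 120·b = -1.19
  (-60)·a + 45·b = -1.14
Eliminate b (×45 and ×120, subtract): 8325·a = 83.250 → a = ∂h/∂x = +0.010000
Back-substitute: b = ∂h/∂y = -0.01200.
|∇h| = √(0.010000² + -0.01200²) = 0.01562

0.0156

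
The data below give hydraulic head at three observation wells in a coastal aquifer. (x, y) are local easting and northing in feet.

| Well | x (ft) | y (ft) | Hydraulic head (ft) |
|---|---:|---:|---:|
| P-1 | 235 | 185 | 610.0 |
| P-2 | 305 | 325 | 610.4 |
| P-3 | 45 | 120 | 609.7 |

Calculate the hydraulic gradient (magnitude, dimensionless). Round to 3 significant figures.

Differences from P-1: to P-2 (Δx, Δy, Δh) = (70, 140, +0.4); to P-3 = (-190, -65, -0.3).
Solve a·Δx + b·Δy = Δh: det = 70·(-65) − (-190)·140 = 22050.
∂h/∂x = [(+0.4)·(-65) − (-0.3)·140] / 22050 = +0.0007256
∂h/∂y = [70·(-0.3) − (-190)·(+0.4)] / 22050 = +0.002494
|∇h| = √(0.0007256² + 0.002494²) = 0.002597

0.00260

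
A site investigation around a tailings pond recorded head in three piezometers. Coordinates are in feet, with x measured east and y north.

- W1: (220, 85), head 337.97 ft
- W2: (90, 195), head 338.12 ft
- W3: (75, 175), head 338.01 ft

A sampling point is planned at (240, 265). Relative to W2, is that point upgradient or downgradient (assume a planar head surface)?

With h = a·x + b·y + c and W1 as origin, the differences give:
  (-130)·a + 110·b = +0.15
  (-145)·a + 90·b = +0.04
Eliminate b (×90 and ×110, subtract): 4250·a = 9.100 → a = ∂h/∂x = +0.002141
Back-substitute: b = ∂h/∂y = +0.003894.
Head at (240, 265) = 337.97 + (+0.002141)·(20) + (+0.003894)·(180) = 338.71 ft.
That is higher than the 338.12 ft at W2, so the point is upgradient.

upgradient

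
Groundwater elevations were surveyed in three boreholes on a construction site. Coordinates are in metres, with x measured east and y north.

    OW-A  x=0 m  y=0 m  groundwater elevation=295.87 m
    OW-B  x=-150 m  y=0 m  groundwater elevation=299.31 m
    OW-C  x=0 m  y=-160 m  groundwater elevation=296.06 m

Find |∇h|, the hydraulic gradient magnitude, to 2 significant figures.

∂h/∂x = (299.31 − 295.87) / (-150 − 0) = -0.02293
∂h/∂y = (296.06 − 295.87) / (-160 − 0) = -0.001187
|∇h| = √(-0.02293² + -0.001187²) = 0.02296

0.023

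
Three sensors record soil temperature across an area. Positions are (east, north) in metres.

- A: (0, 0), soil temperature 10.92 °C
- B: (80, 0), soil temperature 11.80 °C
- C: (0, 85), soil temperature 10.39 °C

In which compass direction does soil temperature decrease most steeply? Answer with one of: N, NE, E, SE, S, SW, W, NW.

NW

∂T/∂x = (11.80 − 10.92) / (80 − 0) = +0.01100
∂T/∂y = (10.39 − 10.92) / (85 − 0) = -0.006235
Steepest decrease is along −∇f = (-0.01100 E, +0.006235 N) → northwest.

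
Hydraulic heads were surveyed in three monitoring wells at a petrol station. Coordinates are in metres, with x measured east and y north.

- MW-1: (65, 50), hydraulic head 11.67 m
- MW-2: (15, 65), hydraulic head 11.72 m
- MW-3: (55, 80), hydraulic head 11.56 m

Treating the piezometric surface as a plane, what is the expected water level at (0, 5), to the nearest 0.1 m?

Differences from MW-1: to MW-2 (Δx, Δy, Δh) = (-50, 15, +0.05); to MW-3 = (-10, 30, -0.11).
Solve a·Δx + b·Δy = Δh: det = (-50)·30 − (-10)·15 = -1350.
∂h/∂x = [(+0.05)·30 − (-0.11)·15] / -1350 = -0.002333
∂h/∂y = [(-50)·(-0.11) − (-10)·(+0.05)] / -1350 = -0.004444
h(0, 5) = 11.67 + (-0.002333)·(-65) + (-0.004444)·(-45) = 11.67 +0.152 +0.200 = 12.022 m.

12.0 m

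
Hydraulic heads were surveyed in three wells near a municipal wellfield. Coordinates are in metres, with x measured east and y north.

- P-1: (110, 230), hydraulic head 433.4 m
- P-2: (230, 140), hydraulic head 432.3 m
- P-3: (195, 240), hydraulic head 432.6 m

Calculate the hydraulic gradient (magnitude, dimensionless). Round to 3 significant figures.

0.00938

With h = a·x + b·y + c and P-1 as origin, the differences give:
  120·a + (-90)·b = -1.1
  85·a + 10·b = -0.8
Eliminate b (×10 and ×(-90), subtract): 8850·a = -83.00 → a = ∂h/∂x = -0.009379
Back-substitute: b = ∂h/∂y = -0.0002825.
|∇h| = √(-0.009379² + -0.0002825²) = 0.009383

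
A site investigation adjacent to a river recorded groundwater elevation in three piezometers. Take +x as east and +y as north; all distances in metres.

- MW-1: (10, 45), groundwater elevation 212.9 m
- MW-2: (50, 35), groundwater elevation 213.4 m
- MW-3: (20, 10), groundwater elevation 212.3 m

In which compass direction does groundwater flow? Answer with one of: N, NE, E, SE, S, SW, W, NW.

SW

With h = a·x + b·y + c and MW-1 as origin, the differences give:
  40·a + (-10)·b = +0.5
  10·a + (-35)·b = -0.6
Eliminate b (×(-35) and ×(-10), subtract): -1300·a = -23.50 → a = ∂h/∂x = +0.01808
Back-substitute: b = ∂h/∂y = +0.02231.
Flow = −∇h = (-0.01808 east, -0.02231 north), which points southwest.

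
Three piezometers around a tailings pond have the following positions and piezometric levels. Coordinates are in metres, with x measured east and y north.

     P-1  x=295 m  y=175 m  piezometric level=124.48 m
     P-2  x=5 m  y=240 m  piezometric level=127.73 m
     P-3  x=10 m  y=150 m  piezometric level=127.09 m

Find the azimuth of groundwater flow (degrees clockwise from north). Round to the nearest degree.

Differences from P-1: to P-2 (Δx, Δy, Δh) = (-290, 65, +3.25); to P-3 = (-285, -25, +2.61).
Solve a·Δx + b·Δy = Δh: det = (-290)·(-25) − (-285)·65 = 25775.
∂h/∂x = [(+3.25)·(-25) − (+2.61)·65] / 25775 = -0.009734
∂h/∂y = [(-290)·(+2.61) − (-285)·(+3.25)] / 25775 = +0.006570
Flow direction (−∇h) has components (+0.009734 E, -0.006570 N).
Azimuth = atan2(E, N) = atan2(+0.009734, -0.006570) = 124.0° ≈ 124°.

124°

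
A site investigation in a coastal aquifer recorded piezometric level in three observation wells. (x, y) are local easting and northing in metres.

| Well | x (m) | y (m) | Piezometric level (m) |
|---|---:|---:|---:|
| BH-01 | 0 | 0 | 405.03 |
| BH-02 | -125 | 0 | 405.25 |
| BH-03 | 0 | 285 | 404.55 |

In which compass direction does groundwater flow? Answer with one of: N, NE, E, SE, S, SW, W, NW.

NE

∂h/∂x = (405.25 − 405.03) / (-125 − 0) = -0.001760
∂h/∂y = (404.55 − 405.03) / (285 − 0) = -0.001684
Flow = −∇h = (+0.001760 east, +0.001684 north), which points northeast.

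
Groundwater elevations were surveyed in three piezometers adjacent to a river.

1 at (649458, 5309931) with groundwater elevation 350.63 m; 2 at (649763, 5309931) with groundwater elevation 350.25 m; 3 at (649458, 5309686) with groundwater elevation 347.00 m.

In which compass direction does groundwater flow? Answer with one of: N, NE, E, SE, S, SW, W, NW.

∂h/∂x = (350.25 − 350.63) / (649763 − 649458) = -0.001246
∂h/∂y = (347.00 − 350.63) / (5309686 − 5309931) = +0.01482
Flow = −∇h = (+0.001246 east, -0.01482 north), which points south.

S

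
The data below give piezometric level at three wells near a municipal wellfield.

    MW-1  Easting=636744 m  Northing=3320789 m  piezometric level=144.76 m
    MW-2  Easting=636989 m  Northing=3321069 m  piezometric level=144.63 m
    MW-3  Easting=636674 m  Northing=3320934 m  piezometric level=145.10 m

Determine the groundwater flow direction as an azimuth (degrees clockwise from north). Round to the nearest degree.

123°

With h = a·x + b·y + c and MW-1 as origin, the differences give:
  245·a + 280·b = -0.13
  (-70)·a + 145·b = +0.34
Eliminate b (×145 and ×280, subtract): 55125·a = -114.050 → a = ∂h/∂x = -0.002069
Back-substitute: b = ∂h/∂y = +0.001346.
Flow direction (−∇h) has components (+0.002069 E, -0.001346 N).
Azimuth = atan2(E, N) = atan2(+0.002069, -0.001346) = 123.0° ≈ 123°.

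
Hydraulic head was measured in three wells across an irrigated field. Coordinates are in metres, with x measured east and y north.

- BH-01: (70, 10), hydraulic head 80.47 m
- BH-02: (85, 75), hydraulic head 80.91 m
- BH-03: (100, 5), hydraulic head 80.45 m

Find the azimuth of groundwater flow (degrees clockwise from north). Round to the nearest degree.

Taking BH-01 as reference: BH-02−BH-01 = (15, 65, +0.44); BH-03−BH-01 = (30, -5, -0.02).
Determinant of the coordinate differences = 15·(-5) − 30·65 = -2025.
∂h/∂x = [(+0.44)·(-5) − (-0.02)·65] / -2025 = +0.0004444
∂h/∂y = [15·(-0.02) − 30·(+0.44)] / -2025 = +0.006667
Flow direction (−∇h) has components (-0.0004444 E, -0.006667 N).
Azimuth = atan2(E, N) = atan2(-0.0004444, -0.006667) = 183.8° ≈ 184°.

184°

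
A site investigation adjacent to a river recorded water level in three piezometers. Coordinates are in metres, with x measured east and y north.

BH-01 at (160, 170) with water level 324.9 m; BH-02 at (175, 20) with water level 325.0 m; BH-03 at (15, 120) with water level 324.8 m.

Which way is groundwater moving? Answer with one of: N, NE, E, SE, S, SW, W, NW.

With h = a·x + b·y + c and BH-01 as origin, the differences give:
  15·a + (-150)·b = +0.1
  (-145)·a + (-50)·b = -0.1
Eliminate b (×(-50) and ×(-150), subtract): -22500·a = -20.00 → a = ∂h/∂x = +0.0008889
Back-substitute: b = ∂h/∂y = -0.0005778.
Flow = −∇h = (-0.0008889 east, +0.0005778 north), which points northwest.

NW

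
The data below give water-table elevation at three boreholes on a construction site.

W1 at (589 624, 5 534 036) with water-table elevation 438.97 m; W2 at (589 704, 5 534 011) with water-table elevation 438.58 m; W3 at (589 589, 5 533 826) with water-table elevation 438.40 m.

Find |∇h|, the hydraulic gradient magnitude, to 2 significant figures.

Taking W1 as reference: W2−W1 = (80, -25, -0.39); W3−W1 = (-35, -210, -0.57).
Determinant of the coordinate differences = 80·(-210) − (-35)·(-25) = -17675.
∂h/∂x = [(-0.39)·(-210) − (-0.57)·(-25)] / -17675 = -0.003827
∂h/∂y = [80·(-0.57) − (-35)·(-0.39)] / -17675 = +0.003352
|∇h| = √(-0.003827² + 0.003352²) = 0.005087

0.0051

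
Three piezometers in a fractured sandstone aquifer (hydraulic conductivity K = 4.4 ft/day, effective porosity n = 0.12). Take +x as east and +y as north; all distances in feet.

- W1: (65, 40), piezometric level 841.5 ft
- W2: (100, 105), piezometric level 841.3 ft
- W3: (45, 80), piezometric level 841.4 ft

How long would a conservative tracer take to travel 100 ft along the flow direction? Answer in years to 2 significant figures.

With h = a·x + b·y + c and W1 as origin, the differences give:
  35·a + 65·b = -0.2
  (-20)·a + 40·b = -0.1
Eliminate b (×40 and ×65, subtract): 2700·a = -1.50 → a = ∂h/∂x = -0.0005556
Back-substitute: b = ∂h/∂y = -0.002778.
|∇h| = √(-0.0005556² + -0.002778²) = 0.002833
Seepage velocity v = K·i/n = 4.4 × 0.002833 / 0.12 = 0.1039 ft/day.
t = 100 / 0.1039 = 962.5 days = 2.64 years.

2.6 years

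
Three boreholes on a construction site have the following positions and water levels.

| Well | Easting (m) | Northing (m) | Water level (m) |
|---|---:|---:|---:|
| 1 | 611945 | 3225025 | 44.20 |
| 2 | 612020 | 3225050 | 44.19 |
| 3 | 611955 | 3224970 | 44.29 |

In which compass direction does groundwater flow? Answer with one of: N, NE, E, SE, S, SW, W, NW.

Differences from 1: to 2 (Δx, Δy, Δh) = (75, 25, -0.01); to 3 = (10, -55, +0.09).
Solve a·Δx + b·Δy = Δh: det = 75·(-55) − 10·25 = -4375.
∂h/∂x = [(-0.01)·(-55) − (+0.09)·25] / -4375 = +0.0003886
∂h/∂y = [75·(+0.09) − 10·(-0.01)] / -4375 = -0.001566
Flow = −∇h = (-0.0003886 east, +0.001566 north), which points north.

N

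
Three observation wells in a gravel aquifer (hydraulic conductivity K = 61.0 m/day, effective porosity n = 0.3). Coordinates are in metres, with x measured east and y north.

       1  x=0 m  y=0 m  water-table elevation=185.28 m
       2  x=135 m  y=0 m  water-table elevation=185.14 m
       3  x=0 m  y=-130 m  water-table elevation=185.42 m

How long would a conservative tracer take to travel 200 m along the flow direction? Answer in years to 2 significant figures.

∂h/∂x = (185.14 − 185.28) / (135 − 0) = -0.001037
∂h/∂y = (185.42 − 185.28) / (-130 − 0) = -0.001077
|∇h| = √(-0.001037² + -0.001077²) = 0.001495
Seepage velocity v = K·i/n = 61.0 × 0.001495 / 0.3 = 0.304 m/day.
t = 200 / 0.304 = 657.9 days = 1.8 years.

1.8 years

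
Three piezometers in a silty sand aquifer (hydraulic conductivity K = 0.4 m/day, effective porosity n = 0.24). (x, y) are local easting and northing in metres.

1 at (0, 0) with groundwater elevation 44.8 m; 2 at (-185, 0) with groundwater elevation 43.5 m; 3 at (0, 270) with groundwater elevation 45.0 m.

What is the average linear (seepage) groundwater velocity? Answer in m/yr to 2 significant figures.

∂h/∂x = (43.5 − 44.8) / (-185 − 0) = +0.007027
∂h/∂y = (45.0 − 44.8) / (270 − 0) = +0.0007407
|∇h| = √(0.007027² + 0.0007407²) = 0.007066
Seepage velocity v = K·i/n = 0.4 × 0.007066 / 0.24 = 0.01178 m/day = 4.303 m/yr.

4.3 m/yr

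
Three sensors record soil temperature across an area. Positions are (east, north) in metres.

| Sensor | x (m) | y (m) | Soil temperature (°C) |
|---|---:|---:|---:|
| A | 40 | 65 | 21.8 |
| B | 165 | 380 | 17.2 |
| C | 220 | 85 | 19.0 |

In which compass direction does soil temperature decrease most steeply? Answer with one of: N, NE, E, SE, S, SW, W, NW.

Three-point gradient (reference A): Δ to B = (125, 315, -4.6), Δ to C = (180, 20, -2.8).
∂T/∂x = -0.01458, ∂T/∂y = -0.008819 (det = -54200).
Steepest decrease is along −∇f = (+0.01458 E, +0.008819 N) → northeast.

NE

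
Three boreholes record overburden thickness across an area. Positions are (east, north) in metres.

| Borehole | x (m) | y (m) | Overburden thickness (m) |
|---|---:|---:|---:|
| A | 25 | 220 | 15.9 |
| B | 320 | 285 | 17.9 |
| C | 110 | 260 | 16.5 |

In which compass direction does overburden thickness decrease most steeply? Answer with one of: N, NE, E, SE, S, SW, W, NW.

Three-point gradient (reference A): Δ to B = (295, 65, +2.0), Δ to C = (85, 40, +0.6).
∂d/∂x = +0.006534, ∂d/∂y = +0.001116 (det = 6275).
Steepest decrease is along −∇f = (-0.006534 E, -0.001116 N) → west.

W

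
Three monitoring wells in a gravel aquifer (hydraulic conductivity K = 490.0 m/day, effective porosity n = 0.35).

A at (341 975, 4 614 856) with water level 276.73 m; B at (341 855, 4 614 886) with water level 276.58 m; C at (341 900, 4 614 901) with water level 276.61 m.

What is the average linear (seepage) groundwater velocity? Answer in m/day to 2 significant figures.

With h = a·x + b·y + c and A as origin, the differences give:
  (-120)·a + 30·b = -0.15
  (-75)·a + 45·b = -0.12
Eliminate b (×45 and ×30, subtract): -3150·a = -3.150 → a = ∂h/∂x = +0.001000
Back-substitute: b = ∂h/∂y = -0.0010000.
|∇h| = √(0.001000² + -0.0010000²) = 0.001414
Seepage velocity v = K·i/n = 490.0 × 0.001414 / 0.35 = 1.98 m/day.

2.0 m/day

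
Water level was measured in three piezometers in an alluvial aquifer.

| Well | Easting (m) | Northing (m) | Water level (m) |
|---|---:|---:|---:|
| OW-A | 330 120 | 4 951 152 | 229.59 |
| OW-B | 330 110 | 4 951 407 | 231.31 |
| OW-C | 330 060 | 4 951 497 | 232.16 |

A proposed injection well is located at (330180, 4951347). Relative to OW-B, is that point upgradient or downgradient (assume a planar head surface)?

downgradient

With h = a·x + b·y + c and OW-A as origin, the differences give:
  (-10)·a + 255·b = +1.72
  (-60)·a + 345·b = +2.57
Eliminate b (×345 and ×255, subtract): 11850·a = -61.950 → a = ∂h/∂x = -0.005228
Back-substitute: b = ∂h/∂y = +0.006540.
Head at (330180, 4951347) = 229.59 + (-0.005228)·(60) + (+0.006540)·(195) = 230.55 m.
That is lower than the 231.31 m at OW-B, so the point is downgradient.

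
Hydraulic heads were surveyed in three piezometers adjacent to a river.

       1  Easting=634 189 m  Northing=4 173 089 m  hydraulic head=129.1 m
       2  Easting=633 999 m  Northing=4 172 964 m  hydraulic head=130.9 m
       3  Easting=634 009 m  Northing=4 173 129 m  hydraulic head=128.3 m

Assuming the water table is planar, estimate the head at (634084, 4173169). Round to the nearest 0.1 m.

127.7 m

Taking 1 as reference: 2−1 = (-190, -125, +1.8); 3−1 = (-180, 40, -0.8).
Determinant of the coordinate differences = (-190)·40 − (-180)·(-125) = -30100.
∂h/∂x = [(+1.8)·40 − (-0.8)·(-125)] / -30100 = +0.0009302
∂h/∂y = [(-190)·(-0.8) − (-180)·(+1.8)] / -30100 = -0.01581
h(634084, 4173169) = 129.1 + (+0.0009302)·(-105) + (-0.01581)·(80) = 129.1 -0.098 -1.265 = 127.737 m.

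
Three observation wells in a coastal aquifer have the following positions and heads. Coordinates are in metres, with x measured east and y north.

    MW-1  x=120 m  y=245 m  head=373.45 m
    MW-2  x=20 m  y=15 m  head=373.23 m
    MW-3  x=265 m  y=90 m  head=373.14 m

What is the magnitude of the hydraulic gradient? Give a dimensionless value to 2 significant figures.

Differences from MW-1: to MW-2 (Δx, Δy, Δh) = (-100, -230, -0.22); to MW-3 = (145, -155, -0.31).
Solve a·Δx + b·Δy = Δh: det = (-100)·(-155) − 145·(-230) = 48850.
∂h/∂x = [(-0.22)·(-155) − (-0.31)·(-230)] / 48850 = -0.0007615
∂h/∂y = [(-100)·(-0.31) − 145·(-0.22)] / 48850 = +0.001288
|∇h| = √(-0.0007615² + 0.001288²) = 0.001496

0.0015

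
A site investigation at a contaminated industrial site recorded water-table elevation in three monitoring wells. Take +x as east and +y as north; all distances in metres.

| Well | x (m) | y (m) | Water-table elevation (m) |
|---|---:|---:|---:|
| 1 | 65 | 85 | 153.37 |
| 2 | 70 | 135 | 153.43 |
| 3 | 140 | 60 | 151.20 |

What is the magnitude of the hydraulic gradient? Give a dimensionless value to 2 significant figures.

0.028

Three-point gradient (reference 1): Δ to 2 = (5, 50, +0.06), Δ to 3 = (75, -25, -2.17).
∂h/∂x = -0.02761, ∂h/∂y = +0.003961 (det = -3875).
|∇h| = √(-0.02761² + 0.003961²) = 0.02789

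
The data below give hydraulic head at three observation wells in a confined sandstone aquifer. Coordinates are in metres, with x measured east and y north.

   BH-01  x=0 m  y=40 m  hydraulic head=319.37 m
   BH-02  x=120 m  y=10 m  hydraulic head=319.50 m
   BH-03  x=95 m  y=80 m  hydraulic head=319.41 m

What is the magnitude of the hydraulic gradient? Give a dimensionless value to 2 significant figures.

With h = a·x + b·y + c and BH-01 as origin, the differences give:
  120·a + (-30)·b = +0.13
  95·a + 40·b = +0.04
Eliminate b (×40 and ×(-30), subtract): 7650·a = 6.400 → a = ∂h/∂x = +0.0008366
Back-substitute: b = ∂h/∂y = -0.0009869.
|∇h| = √(0.0008366² + -0.0009869²) = 0.001294

0.0013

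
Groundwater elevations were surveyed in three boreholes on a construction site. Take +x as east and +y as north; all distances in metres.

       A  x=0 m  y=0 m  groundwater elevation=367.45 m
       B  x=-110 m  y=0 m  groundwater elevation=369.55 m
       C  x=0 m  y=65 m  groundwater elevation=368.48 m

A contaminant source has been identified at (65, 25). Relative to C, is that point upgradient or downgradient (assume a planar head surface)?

∂h/∂x = (369.55 − 367.45) / (-110 − 0) = -0.01909
∂h/∂y = (368.48 − 367.45) / (65 − 0) = +0.01585
Head at (65, 25) = 367.45 + (-0.01909)·(65) + (+0.01585)·(25) = 366.61 m.
That is lower than the 368.48 m at C, so the point is downgradient.

downgradient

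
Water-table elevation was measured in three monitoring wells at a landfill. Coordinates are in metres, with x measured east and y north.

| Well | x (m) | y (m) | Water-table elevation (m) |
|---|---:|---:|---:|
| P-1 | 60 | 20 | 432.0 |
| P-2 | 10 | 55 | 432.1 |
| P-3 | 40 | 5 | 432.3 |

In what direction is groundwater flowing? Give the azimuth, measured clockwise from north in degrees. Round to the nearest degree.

Differences from P-1: to P-2 (Δx, Δy, Δh) = (-50, 35, +0.1); to P-3 = (-20, -15, +0.3).
Solve a·Δx + b·Δy = Δh: det = (-50)·(-15) − (-20)·35 = 1450.
∂h/∂x = [(+0.1)·(-15) − (+0.3)·35] / 1450 = -0.008276
∂h/∂y = [(-50)·(+0.3) − (-20)·(+0.1)] / 1450 = -0.008966
Flow direction (−∇h) has components (+0.008276 E, +0.008966 N).
Azimuth = atan2(E, N) = atan2(+0.008276, +0.008966) = 42.7° ≈ 043°.

043°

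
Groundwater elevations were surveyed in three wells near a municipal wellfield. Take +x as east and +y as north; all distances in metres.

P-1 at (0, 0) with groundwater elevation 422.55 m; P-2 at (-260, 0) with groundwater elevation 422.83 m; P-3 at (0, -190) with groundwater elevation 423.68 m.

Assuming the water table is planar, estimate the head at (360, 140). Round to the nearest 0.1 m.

∂h/∂x = (422.83 − 422.55) / (-260 − 0) = -0.001077
∂h/∂y = (423.68 − 422.55) / (-190 − 0) = -0.005947
h(360, 140) = 422.55 + (-0.001077)·(360) + (-0.005947)·(140) = 422.55 -0.388 -0.833 = 421.330 m.

421.3 m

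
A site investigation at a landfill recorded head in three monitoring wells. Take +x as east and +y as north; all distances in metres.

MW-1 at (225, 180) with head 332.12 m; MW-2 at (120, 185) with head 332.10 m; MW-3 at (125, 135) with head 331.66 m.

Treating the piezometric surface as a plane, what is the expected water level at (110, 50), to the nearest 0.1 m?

330.9 m

Three-point gradient (reference MW-1): Δ to MW-2 = (-105, 5, -0.02), Δ to MW-3 = (-100, -45, -0.46).
∂h/∂x = +0.0006124, ∂h/∂y = +0.008861 (det = 5225).
h(110, 50) = 332.12 + (+0.0006124)·(-115) + (+0.008861)·(-130) = 332.12 -0.070 -1.152 = 330.898 m.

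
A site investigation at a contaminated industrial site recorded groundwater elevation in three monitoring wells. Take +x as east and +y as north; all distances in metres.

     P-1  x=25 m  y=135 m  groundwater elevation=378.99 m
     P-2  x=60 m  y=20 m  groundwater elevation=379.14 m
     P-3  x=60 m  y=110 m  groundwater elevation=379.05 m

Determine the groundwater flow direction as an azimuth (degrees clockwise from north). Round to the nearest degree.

Three-point gradient (reference P-1): Δ to P-2 = (35, -115, +0.15), Δ to P-3 = (35, -25, +0.06).
∂h/∂x = +0.001000, ∂h/∂y = -0.0010000 (det = 3150).
Flow direction (−∇h) has components (-0.001000 E, +0.0010000 N).
Azimuth = atan2(E, N) = atan2(-0.001000, +0.0010000) = 315.0° ≈ 315°.

315°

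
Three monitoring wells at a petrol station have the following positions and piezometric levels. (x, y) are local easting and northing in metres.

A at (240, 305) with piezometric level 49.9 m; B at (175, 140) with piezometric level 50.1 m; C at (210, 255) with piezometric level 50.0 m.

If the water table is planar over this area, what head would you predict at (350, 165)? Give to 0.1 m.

Taking A as reference: B−A = (-65, -165, +0.2); C−A = (-30, -50, +0.1).
Determinant of the coordinate differences = (-65)·(-50) − (-30)·(-165) = -1700.
∂h/∂x = [(+0.2)·(-50) − (+0.1)·(-165)] / -1700 = -0.003824
∂h/∂y = [(-65)·(+0.1) − (-30)·(+0.2)] / -1700 = +0.0002941
h(350, 165) = 49.9 + (-0.003824)·(110) + (+0.0002941)·(-140) = 49.9 -0.421 -0.041 = 49.438 m.

49.4 m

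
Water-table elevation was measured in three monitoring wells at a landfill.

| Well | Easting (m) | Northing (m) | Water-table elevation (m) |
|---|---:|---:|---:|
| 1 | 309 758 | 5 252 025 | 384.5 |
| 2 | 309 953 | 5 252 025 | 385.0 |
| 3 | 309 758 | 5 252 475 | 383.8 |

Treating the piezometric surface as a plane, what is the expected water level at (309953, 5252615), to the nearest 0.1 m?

∂h/∂x = (385.0 − 384.5) / (309953 − 309758) = +0.002564
∂h/∂y = (383.8 − 384.5) / (5252475 − 5252025) = -0.001556
h(309953, 5252615) = 384.5 + (+0.002564)·(195) + (-0.001556)·(590) = 384.5 +0.500 -0.918 = 384.082 m.

384.1 m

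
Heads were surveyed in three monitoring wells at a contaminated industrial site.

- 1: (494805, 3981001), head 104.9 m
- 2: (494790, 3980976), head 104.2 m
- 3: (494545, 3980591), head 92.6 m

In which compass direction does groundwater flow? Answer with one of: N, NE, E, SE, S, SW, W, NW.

W

Taking 1 as reference: 2−1 = (-15, -25, -0.7); 3−1 = (-260, -410, -12.3).
Solve a·Δx + b·Δy = Δh: det = (-15)·(-410) − (-260)·(-25) = -350.
∂h/∂x = [(-0.7)·(-410) − (-12.3)·(-25)] / -350 = +0.05857
∂h/∂y = [(-15)·(-12.3) − (-260)·(-0.7)] / -350 = -0.007143
Flow = −∇h = (-0.05857 east, +0.007143 north), which points west.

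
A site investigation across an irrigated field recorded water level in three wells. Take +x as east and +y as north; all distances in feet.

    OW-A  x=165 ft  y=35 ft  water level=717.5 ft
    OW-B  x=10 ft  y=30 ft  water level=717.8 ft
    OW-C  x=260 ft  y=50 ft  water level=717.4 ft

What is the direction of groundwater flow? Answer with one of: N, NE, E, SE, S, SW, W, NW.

S

Three-point gradient (reference OW-A): Δ to OW-B = (-155, -5, +0.3), Δ to OW-C = (95, 15, -0.1).
∂h/∂x = -0.002162, ∂h/∂y = +0.007027 (det = -1850).
Flow = −∇h = (+0.002162 east, -0.007027 north), which points south.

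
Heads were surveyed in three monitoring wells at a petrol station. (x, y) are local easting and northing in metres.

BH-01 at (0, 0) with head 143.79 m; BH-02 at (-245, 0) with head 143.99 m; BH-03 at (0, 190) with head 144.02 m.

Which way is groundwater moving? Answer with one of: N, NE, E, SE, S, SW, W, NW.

SE

∂h/∂x = (143.99 − 143.79) / (-245 − 0) = -0.0008163
∂h/∂y = (144.02 − 143.79) / (190 − 0) = +0.001211
Flow = −∇h = (+0.0008163 east, -0.001211 north), which points southeast.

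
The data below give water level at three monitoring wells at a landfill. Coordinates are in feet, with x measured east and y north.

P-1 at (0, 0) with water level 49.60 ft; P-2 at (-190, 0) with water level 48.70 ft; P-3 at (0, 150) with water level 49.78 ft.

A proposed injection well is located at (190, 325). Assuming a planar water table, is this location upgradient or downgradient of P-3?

∂h/∂x = (48.70 − 49.60) / (-190 − 0) = +0.004737
∂h/∂y = (49.78 − 49.60) / (150 − 0) = +0.001200
Head at (190, 325) = 49.60 + (+0.004737)·(190) + (+0.001200)·(325) = 50.89 ft.
That is higher than the 49.78 ft at P-3, so the point is upgradient.

upgradient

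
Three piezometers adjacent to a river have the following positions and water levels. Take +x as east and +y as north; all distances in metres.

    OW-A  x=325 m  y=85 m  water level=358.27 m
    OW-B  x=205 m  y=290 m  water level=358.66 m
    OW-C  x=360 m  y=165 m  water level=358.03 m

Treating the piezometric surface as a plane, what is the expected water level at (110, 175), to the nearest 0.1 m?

359.2 m

With h = a·x + b·y + c and OW-A as origin, the differences give:
  (-120)·a + 205·b = +0.39
  35·a + 80·b = -0.24
Eliminate b (×80 and ×205, subtract): -16775·a = 80.400 → a = ∂h/∂x = -0.004793
Back-substitute: b = ∂h/∂y = -0.0009031.
h(110, 175) = 358.27 + (-0.004793)·(-215) + (-0.0009031)·(90) = 358.27 +1.030 -0.081 = 359.219 m.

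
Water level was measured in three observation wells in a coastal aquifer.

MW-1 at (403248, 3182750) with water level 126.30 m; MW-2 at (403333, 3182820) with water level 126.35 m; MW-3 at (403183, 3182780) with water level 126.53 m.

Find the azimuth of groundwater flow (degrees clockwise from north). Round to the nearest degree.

147°

Three-point gradient (reference MW-1): Δ to MW-2 = (85, 70, +0.05), Δ to MW-3 = (-65, 30, +0.23).
∂h/∂x = -0.002056, ∂h/∂y = +0.003211 (det = 7100).
Flow direction (−∇h) has components (+0.002056 E, -0.003211 N).
Azimuth = atan2(E, N) = atan2(+0.002056, -0.003211) = 147.4° ≈ 147°.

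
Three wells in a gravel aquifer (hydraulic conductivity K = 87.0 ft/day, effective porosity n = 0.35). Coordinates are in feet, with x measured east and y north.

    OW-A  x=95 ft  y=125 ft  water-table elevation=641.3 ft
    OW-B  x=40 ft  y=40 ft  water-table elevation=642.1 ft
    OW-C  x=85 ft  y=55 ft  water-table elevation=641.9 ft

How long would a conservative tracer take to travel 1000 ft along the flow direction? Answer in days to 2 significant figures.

470 days

With h = a·x + b·y + c and OW-A as origin, the differences give:
  (-55)·a + (-85)·b = +0.8
  (-10)·a + (-70)·b = +0.6
Eliminate b (×(-70) and ×(-85), subtract): 3000·a = -5.00 → a = ∂h/∂x = -0.001667
Back-substitute: b = ∂h/∂y = -0.008333.
|∇h| = √(-0.001667² + -0.008333²) = 0.008498
Seepage velocity v = K·i/n = 87.0 × 0.008498 / 0.35 = 2.112 ft/day.
t = 1000 / 2.112 = 473.5 days.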